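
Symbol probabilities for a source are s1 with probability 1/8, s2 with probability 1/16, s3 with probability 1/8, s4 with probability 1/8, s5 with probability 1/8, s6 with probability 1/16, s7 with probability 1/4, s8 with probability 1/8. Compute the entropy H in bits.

Each probability is a power of 1/2, so log₂(1/p) is an integer.
H = Σ p·log₂(1/p) = 1/8·3 + 1/16·4 + 1/8·3 + 1/8·3 + 1/8·3 + 1/16·4 + 1/4·2 + 1/8·3 = 2.875 bits.

2.875 bits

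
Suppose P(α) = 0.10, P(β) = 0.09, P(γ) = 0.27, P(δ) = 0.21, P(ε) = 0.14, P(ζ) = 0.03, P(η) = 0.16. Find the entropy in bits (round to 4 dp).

H = −Σ pᵢ log₂ pᵢ.
−0.10·log₂(0.10) = 0.3322
−0.09·log₂(0.09) = 0.3127
−0.27·log₂(0.27) = 0.5100
−0.21·log₂(0.21) = 0.4728
−0.14·log₂(0.14) = 0.3971
−0.03·log₂(0.03) = 0.1518
−0.16·log₂(0.16) = 0.4230
Sum ≈ 2.5996 → 2.5996 bits.

2.5996 bits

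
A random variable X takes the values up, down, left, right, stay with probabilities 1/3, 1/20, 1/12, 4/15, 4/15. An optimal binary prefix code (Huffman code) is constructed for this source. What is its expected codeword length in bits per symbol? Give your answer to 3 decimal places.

Repeatedly combine the two least-probable nodes; the expected code length is the sum of the merged weights.
merge 1/20 + 1/12 → 2/15
merge 2/15 + 4/15 → 2/5
merge 4/15 + 1/3 → 3/5
merge 2/5 + 3/5 → 1
L = 2/15 + 2/5 + 3/5 + 1 = 32/15 ≈ 2.133 bits/symbol.

2.133 bits/symbol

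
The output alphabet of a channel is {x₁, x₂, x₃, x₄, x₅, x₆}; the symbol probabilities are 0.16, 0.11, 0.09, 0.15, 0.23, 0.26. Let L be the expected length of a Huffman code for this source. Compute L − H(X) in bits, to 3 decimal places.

0.021 bits

Entropy H = −Σ p log₂ p ≈ 2.4895 bits.
Huffman merges: 9/100+11/100→1/5; 3/20+4/25→31/100; 1/5+23/100→43/100; 13/50+31/100→57/100; 43/100+57/100→1. L = 251/100 ≈ 2.5100.
L − H = 2.5100 − 2.4895 = 0.021 bits.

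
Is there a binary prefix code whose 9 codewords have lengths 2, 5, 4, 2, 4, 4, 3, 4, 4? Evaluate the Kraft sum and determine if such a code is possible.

0.96875; yes

With common denominator 2^5 = 32: Σ 2^(−ℓᵢ) = 8/32 + 1/32 + 2/32 + 8/32 + 2/32 + 2/32 + 4/32 + 2/32 + 2/32 = 31/32 = 0.96875.
Kraft's inequality requires Σ ≤ 1; here Σ = 0.96875 ≤ 1, so such a prefix code exists.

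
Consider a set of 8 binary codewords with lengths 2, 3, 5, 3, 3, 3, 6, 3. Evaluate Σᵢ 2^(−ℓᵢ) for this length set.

With common denominator 2^6 = 64: Σ 2^(−ℓᵢ) = 16/64 + 8/64 + 2/64 + 8/64 + 8/64 + 8/64 + 1/64 + 8/64 = 59/64 = 0.921875.

0.921875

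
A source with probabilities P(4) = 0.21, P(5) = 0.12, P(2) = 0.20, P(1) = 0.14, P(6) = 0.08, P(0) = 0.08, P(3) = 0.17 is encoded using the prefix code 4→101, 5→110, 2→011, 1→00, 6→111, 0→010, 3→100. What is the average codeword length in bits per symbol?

L̄ = Σ pᵢ·ℓᵢ = 0.21·3 + 0.12·3 + 0.20·3 + 0.14·2 + 0.08·3 + 0.08·3 + 0.17·3 = 2.86 bits/symbol.

2.86 bits/symbol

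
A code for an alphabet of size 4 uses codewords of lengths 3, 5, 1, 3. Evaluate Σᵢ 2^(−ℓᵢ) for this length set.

With common denominator 2^5 = 32: Σ 2^(−ℓᵢ) = 4/32 + 1/32 + 16/32 + 4/32 = 25/32 = 0.78125.

0.78125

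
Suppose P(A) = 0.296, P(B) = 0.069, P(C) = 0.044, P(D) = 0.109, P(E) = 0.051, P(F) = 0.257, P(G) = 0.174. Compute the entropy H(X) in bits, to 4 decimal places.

2.4945 bits

H = −Σ pᵢ log₂ pᵢ.
−0.296·log₂(0.296) = 0.5199
−0.069·log₂(0.069) = 0.2662
−0.044·log₂(0.044) = 0.1983
−0.109·log₂(0.109) = 0.3485
−0.051·log₂(0.051) = 0.2190
−0.257·log₂(0.257) = 0.5038
−0.174·log₂(0.174) = 0.4390
Sum ≈ 2.4945 → 2.4945 bits.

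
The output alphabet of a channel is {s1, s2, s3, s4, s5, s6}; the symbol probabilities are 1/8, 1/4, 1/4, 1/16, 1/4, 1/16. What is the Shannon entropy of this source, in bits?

Each probability is a power of 1/2, so log₂(1/p) is an integer.
H = Σ p·log₂(1/p) = 1/8·3 + 1/4·2 + 1/4·2 + 1/16·4 + 1/4·2 + 1/16·4 = 2.375 bits.

2.375 bits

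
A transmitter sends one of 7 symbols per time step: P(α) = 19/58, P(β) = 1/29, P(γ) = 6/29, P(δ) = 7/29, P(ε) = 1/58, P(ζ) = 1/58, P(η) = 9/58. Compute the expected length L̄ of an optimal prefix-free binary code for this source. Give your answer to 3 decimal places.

2.328 bits/symbol

Repeatedly combine the two least-probable nodes; the expected code length is the sum of the merged weights.
merge 1/58 + 1/58 → 1/29
merge 1/29 + 1/29 → 2/29
merge 2/29 + 9/58 → 13/58
merge 6/29 + 13/58 → 25/58
merge 7/29 + 19/58 → 33/58
merge 25/58 + 33/58 → 1
L = 1/29 + 2/29 + 13/58 + 25/58 + 33/58 + 1 = 135/58 ≈ 2.328 bits/symbol.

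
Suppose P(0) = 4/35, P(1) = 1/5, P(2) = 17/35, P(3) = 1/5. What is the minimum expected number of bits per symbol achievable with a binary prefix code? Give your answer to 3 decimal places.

1.829 bits/symbol

Repeatedly combine the two least-probable nodes; the expected code length is the sum of the merged weights.
merge 4/35 + 1/5 → 11/35
merge 1/5 + 11/35 → 18/35
merge 17/35 + 18/35 → 1
L = 11/35 + 18/35 + 1 = 64/35 ≈ 1.829 bits/symbol.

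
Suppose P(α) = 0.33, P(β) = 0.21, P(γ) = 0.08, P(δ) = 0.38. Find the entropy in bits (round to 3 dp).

H = −Σ pᵢ log₂ pᵢ.
−0.33·log₂(0.33) = 0.5278
−0.21·log₂(0.21) = 0.4728
−0.08·log₂(0.08) = 0.2915
−0.38·log₂(0.38) = 0.5305
Sum ≈ 1.8226 → 1.823 bits.

1.823 bits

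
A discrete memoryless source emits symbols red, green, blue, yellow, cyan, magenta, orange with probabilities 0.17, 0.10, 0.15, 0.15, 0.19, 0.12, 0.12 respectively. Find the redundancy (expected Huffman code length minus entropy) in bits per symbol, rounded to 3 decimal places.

Entropy H = −Σ p log₂ p ≈ 2.7772 bits.
Huffman merges: 1/10+3/25→11/50; 3/25+3/20→27/100; 3/20+17/100→8/25; 19/100+11/50→41/100; 27/100+8/25→59/100; 41/100+59/100→1. L = 281/100 ≈ 2.8100.
L − H = 2.8100 − 2.7772 = 0.033 bits.

0.033 bits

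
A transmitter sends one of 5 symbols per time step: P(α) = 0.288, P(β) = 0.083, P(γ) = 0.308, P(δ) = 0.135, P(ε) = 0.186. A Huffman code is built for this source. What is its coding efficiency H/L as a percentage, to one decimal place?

Entropy H = −Σ p log₂ p ≈ 2.1799 bits.
Huffman merges: 83/1000+27/200→109/500; 93/500+109/500→101/250; 36/125+77/250→149/250; 101/250+149/250→1. L = 1109/500 ≈ 2.2180.
Efficiency = H/L = 2.1799/2.2180 = 98.3%.

98.3%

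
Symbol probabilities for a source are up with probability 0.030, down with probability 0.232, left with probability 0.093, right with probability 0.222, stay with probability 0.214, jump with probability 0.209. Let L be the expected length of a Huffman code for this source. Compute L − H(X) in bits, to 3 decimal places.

0.065 bits

Entropy H = −Σ p log₂ p ≈ 2.3895 bits.
Huffman merges: 3/100+93/1000→123/1000; 123/1000+209/1000→83/250; 107/500+111/500→109/250; 29/125+83/250→141/250; 109/250+141/250→1. L = 491/200 ≈ 2.4550.
L − H = 2.4550 − 2.3895 = 0.065 bits.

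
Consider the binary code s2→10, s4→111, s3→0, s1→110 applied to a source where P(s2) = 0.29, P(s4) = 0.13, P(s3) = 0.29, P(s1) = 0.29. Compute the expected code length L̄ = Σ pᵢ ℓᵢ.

2.13 bits/symbol

L̄ = Σ pᵢ·ℓᵢ = 0.29·2 + 0.13·3 + 0.29·1 + 0.29·3 = 2.13 bits/symbol.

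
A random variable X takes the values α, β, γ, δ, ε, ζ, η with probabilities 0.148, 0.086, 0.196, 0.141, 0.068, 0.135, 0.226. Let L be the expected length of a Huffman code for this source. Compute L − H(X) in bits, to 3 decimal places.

0.022 bits

Entropy H = −Σ p log₂ p ≈ 2.7103 bits.
Huffman merges: 17/250+43/500→77/500; 27/200+141/1000→69/250; 37/250+77/500→151/500; 49/250+113/500→211/500; 69/250+151/500→289/500; 211/500+289/500→1. L = 683/250 ≈ 2.7320.
L − H = 2.7320 − 2.7103 = 0.022 bits.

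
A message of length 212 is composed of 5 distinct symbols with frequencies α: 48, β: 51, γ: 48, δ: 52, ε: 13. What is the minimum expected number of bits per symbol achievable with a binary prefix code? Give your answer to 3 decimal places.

Probabilities are the counts divided by 212.
Repeatedly combine the two least-probable nodes; the expected code length is the sum of the merged weights.
merge 13/212 + 12/53 → 61/212
merge 12/53 + 51/212 → 99/212
merge 13/53 + 61/212 → 113/212
merge 99/212 + 113/212 → 1
L = 61/212 + 99/212 + 113/212 + 1 = 485/212 ≈ 2.288 bits/symbol.

2.288 bits/symbol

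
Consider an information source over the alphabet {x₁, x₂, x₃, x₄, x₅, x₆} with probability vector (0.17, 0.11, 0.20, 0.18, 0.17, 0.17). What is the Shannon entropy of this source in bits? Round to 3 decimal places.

H = −Σ pᵢ log₂ pᵢ.
−0.17·log₂(0.17) = 0.4346
−0.11·log₂(0.11) = 0.3503
−0.20·log₂(0.20) = 0.4644
−0.18·log₂(0.18) = 0.4453
−0.17·log₂(0.17) = 0.4346
−0.17·log₂(0.17) = 0.4346
Sum ≈ 2.5637 → 2.564 bits.

2.564 bits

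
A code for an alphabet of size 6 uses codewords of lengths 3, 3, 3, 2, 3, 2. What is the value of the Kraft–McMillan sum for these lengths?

With common denominator 2^3 = 8: Σ 2^(−ℓᵢ) = 1/8 + 1/8 + 1/8 + 2/8 + 1/8 + 2/8 = 8/8 = 1.

1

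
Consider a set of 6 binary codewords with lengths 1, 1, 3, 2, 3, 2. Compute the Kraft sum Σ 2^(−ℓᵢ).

With common denominator 2^3 = 8: Σ 2^(−ℓᵢ) = 4/8 + 4/8 + 1/8 + 2/8 + 1/8 + 2/8 = 14/8 = 1.75.

1.75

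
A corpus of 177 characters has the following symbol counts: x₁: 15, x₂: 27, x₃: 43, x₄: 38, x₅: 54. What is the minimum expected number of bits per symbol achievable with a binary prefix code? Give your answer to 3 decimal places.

Probabilities are the counts divided by 177.
Repeatedly combine the two least-probable nodes; the expected code length is the sum of the merged weights.
merge 5/59 + 9/59 → 14/59
merge 38/177 + 14/59 → 80/177
merge 43/177 + 18/59 → 97/177
merge 80/177 + 97/177 → 1
L = 14/59 + 80/177 + 97/177 + 1 = 132/59 ≈ 2.237 bits/symbol.

2.237 bits/symbol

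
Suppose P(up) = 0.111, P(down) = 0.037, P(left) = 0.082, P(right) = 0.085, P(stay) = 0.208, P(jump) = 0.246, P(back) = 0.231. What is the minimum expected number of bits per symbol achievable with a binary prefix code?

2.63 bits/symbol

Repeatedly combine the two least-probable nodes; the expected code length is the sum of the merged weights.
merge 37/1000 + 41/500 → 119/1000
merge 17/200 + 111/1000 → 49/250
merge 119/1000 + 49/250 → 63/200
merge 26/125 + 231/1000 → 439/1000
merge 123/500 + 63/200 → 561/1000
merge 439/1000 + 561/1000 → 1
L = 119/1000 + 49/250 + 63/200 + 439/1000 + 561/1000 + 1 = 263/100 = 2.63 bits/symbol.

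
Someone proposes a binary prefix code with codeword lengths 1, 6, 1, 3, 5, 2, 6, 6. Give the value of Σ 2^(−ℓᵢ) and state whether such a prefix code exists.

With common denominator 2^6 = 64: Σ 2^(−ℓᵢ) = 32/64 + 1/64 + 32/64 + 8/64 + 2/64 + 16/64 + 1/64 + 1/64 = 93/64 = 1.453125.
Kraft's inequality requires Σ ≤ 1; here Σ = 1.453125 > 1, so no such prefix code exists.

1.453125; no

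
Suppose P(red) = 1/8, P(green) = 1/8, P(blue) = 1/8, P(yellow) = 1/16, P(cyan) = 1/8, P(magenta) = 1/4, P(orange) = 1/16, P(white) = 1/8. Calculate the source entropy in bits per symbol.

2.875 bits

Each probability is a power of 1/2, so log₂(1/p) is an integer.
H = Σ p·log₂(1/p) = 1/8·3 + 1/8·3 + 1/8·3 + 1/16·4 + 1/8·3 + 1/4·2 + 1/16·4 + 1/8·3 = 2.875 bits.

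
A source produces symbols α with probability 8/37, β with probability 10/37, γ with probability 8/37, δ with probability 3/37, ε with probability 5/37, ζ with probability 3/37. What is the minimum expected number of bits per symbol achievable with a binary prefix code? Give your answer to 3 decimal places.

Repeatedly combine the two least-probable nodes; the expected code length is the sum of the merged weights.
merge 3/37 + 3/37 → 6/37
merge 5/37 + 6/37 → 11/37
merge 8/37 + 8/37 → 16/37
merge 10/37 + 11/37 → 21/37
merge 16/37 + 21/37 → 1
L = 6/37 + 11/37 + 16/37 + 21/37 + 1 = 91/37 ≈ 2.459 bits/symbol.

2.459 bits/symbol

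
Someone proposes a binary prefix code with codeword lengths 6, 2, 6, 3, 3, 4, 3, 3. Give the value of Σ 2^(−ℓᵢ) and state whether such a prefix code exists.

With common denominator 2^6 = 64: Σ 2^(−ℓᵢ) = 1/64 + 16/64 + 1/64 + 8/64 + 8/64 + 4/64 + 8/64 + 8/64 = 54/64 = 0.84375.
Kraft's inequality requires Σ ≤ 1; here Σ = 0.84375 ≤ 1, so such a prefix code exists.

0.84375; yes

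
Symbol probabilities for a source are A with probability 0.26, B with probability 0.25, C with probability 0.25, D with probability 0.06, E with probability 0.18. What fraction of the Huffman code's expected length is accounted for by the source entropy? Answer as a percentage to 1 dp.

98.0%

Entropy H = −Σ p log₂ p ≈ 2.1941 bits.
Huffman merges: 3/50+9/50→6/25; 6/25+1/4→49/100; 1/4+13/50→51/100; 49/100+51/100→1. L = 56/25 ≈ 2.2400.
Efficiency = H/L = 2.1941/2.2400 = 98.0%.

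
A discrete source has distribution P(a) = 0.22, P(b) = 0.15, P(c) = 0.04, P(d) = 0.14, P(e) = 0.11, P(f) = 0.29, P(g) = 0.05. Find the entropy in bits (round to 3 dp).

2.558 bits

H = −Σ pᵢ log₂ pᵢ.
−0.22·log₂(0.22) = 0.4806
−0.15·log₂(0.15) = 0.4105
−0.04·log₂(0.04) = 0.1858
−0.14·log₂(0.14) = 0.3971
−0.11·log₂(0.11) = 0.3503
−0.29·log₂(0.29) = 0.5179
−0.05·log₂(0.05) = 0.2161
Sum ≈ 2.5583 → 2.558 bits.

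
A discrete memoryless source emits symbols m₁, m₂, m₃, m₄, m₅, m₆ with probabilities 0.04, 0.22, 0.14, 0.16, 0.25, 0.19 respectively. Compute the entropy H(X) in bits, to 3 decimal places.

H = −Σ pᵢ log₂ pᵢ.
−0.04·log₂(0.04) = 0.1858
−0.22·log₂(0.22) = 0.4806
−0.14·log₂(0.14) = 0.3971
−0.16·log₂(0.16) = 0.4230
−0.25·log₂(0.25) = 0.5000
−0.19·log₂(0.19) = 0.4552
Sum ≈ 2.4417 → 2.442 bits.

2.442 bits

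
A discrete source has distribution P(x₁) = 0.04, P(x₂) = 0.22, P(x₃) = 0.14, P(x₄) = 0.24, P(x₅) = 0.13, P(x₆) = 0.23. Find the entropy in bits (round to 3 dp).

H = −Σ pᵢ log₂ pᵢ.
−0.04·log₂(0.04) = 0.1858
−0.22·log₂(0.22) = 0.4806
−0.14·log₂(0.14) = 0.3971
−0.24·log₂(0.24) = 0.4941
−0.13·log₂(0.13) = 0.3826
−0.23·log₂(0.23) = 0.4877
Sum ≈ 2.4279 → 2.428 bits.

2.428 bits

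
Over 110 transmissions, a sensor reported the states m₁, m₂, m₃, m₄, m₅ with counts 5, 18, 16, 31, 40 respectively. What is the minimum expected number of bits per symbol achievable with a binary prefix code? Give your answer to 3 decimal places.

2.182 bits/symbol

Probabilities are the counts divided by 110.
Repeatedly combine the two least-probable nodes; the expected code length is the sum of the merged weights.
merge 1/22 + 8/55 → 21/110
merge 9/55 + 21/110 → 39/110
merge 31/110 + 39/110 → 7/11
merge 4/11 + 7/11 → 1
L = 21/110 + 39/110 + 7/11 + 1 = 24/11 ≈ 2.182 bits/symbol.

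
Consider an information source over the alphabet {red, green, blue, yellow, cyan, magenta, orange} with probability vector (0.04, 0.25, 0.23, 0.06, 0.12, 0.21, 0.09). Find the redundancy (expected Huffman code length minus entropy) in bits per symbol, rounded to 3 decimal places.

0.031 bits

Entropy H = −Σ p log₂ p ≈ 2.5695 bits.
Huffman merges: 1/25+3/50→1/10; 9/100+1/10→19/100; 3/25+19/100→31/100; 21/100+23/100→11/25; 1/4+31/100→14/25; 11/25+14/25→1. L = 13/5 ≈ 2.6000.
L − H = 2.6000 − 2.5695 = 0.031 bits.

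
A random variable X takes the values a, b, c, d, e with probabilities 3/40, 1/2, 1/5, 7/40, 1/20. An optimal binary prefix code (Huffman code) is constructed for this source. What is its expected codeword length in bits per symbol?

1.925 bits/symbol

Repeatedly combine the two least-probable nodes; the expected code length is the sum of the merged weights.
merge 1/20 + 3/40 → 1/8
merge 1/8 + 7/40 → 3/10
merge 1/5 + 3/10 → 1/2
merge 1/2 + 1/2 → 1
L = 1/8 + 3/10 + 1/2 + 1 = 77/40 = 1.925 bits/symbol.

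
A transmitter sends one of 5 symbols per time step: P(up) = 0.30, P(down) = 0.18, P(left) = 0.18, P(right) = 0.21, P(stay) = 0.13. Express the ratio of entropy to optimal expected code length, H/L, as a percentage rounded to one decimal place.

Entropy H = −Σ p log₂ p ≈ 2.2672 bits.
Huffman merges: 13/100+9/50→31/100; 9/50+21/100→39/100; 3/10+31/100→61/100; 39/100+61/100→1. L = 231/100 ≈ 2.3100.
Efficiency = H/L = 2.2672/2.3100 = 98.1%.

98.1%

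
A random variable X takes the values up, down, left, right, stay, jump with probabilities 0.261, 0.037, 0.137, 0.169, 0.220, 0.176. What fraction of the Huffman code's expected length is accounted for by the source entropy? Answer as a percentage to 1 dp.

Entropy H = −Σ p log₂ p ≈ 2.4298 bits.
Huffman merges: 37/1000+137/1000→87/500; 169/1000+87/500→343/1000; 22/125+11/50→99/250; 261/1000+343/1000→151/250; 99/250+151/250→1. L = 2517/1000 ≈ 2.5170.
Efficiency = H/L = 2.4298/2.5170 = 96.5%.

96.5%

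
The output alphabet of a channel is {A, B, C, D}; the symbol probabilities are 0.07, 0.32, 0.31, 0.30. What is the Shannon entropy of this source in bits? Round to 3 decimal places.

1.839 bits

H = −Σ pᵢ log₂ pᵢ.
−0.07·log₂(0.07) = 0.2686
−0.32·log₂(0.32) = 0.5260
−0.31·log₂(0.31) = 0.5238
−0.30·log₂(0.30) = 0.5211
Sum ≈ 1.8395 → 1.839 bits.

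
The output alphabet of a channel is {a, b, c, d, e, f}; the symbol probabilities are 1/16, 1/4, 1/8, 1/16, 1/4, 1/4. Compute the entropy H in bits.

2.375 bits

Each probability is a power of 1/2, so log₂(1/p) is an integer.
H = Σ p·log₂(1/p) = 1/16·4 + 1/4·2 + 1/8·3 + 1/16·4 + 1/4·2 + 1/4·2 = 2.375 bits.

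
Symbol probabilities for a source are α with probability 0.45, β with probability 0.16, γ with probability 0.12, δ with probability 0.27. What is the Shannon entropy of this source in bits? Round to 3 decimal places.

1.819 bits

H = −Σ pᵢ log₂ pᵢ.
−0.45·log₂(0.45) = 0.5184
−0.16·log₂(0.16) = 0.4230
−0.12·log₂(0.12) = 0.3671
−0.27·log₂(0.27) = 0.5100
Sum ≈ 1.8185 → 1.819 bits.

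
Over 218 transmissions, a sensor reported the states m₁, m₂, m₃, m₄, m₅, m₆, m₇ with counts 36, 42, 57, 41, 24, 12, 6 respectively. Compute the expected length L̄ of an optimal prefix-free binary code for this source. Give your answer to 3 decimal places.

2.628 bits/symbol

Probabilities are the counts divided by 218.
Repeatedly combine the two least-probable nodes; the expected code length is the sum of the merged weights.
merge 3/109 + 6/109 → 9/109
merge 9/109 + 12/109 → 21/109
merge 18/109 + 41/218 → 77/218
merge 21/109 + 21/109 → 42/109
merge 57/218 + 77/218 → 67/109
merge 42/109 + 67/109 → 1
L = 9/109 + 21/109 + 77/218 + 42/109 + 67/109 + 1 = 573/218 ≈ 2.628 bits/symbol.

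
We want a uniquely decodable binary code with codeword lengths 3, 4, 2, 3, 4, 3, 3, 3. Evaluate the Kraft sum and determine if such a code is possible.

1; yes

With common denominator 2^4 = 16: Σ 2^(−ℓᵢ) = 2/16 + 1/16 + 4/16 + 2/16 + 1/16 + 2/16 + 2/16 + 2/16 = 16/16 = 1.
Kraft's inequality requires Σ ≤ 1; here Σ = 1 ≤ 1, so such a prefix code exists.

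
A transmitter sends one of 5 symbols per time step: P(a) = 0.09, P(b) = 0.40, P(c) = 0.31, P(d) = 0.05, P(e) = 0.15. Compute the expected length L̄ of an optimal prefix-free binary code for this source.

2.03 bits/symbol

Repeatedly combine the two least-probable nodes; the expected code length is the sum of the merged weights.
merge 1/20 + 9/100 → 7/50
merge 7/50 + 3/20 → 29/100
merge 29/100 + 31/100 → 3/5
merge 2/5 + 3/5 → 1
L = 7/50 + 29/100 + 3/5 + 1 = 203/100 = 2.03 bits/symbol.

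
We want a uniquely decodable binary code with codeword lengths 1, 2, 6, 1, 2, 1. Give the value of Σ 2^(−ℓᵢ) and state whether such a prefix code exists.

2.015625; no

With common denominator 2^6 = 64: Σ 2^(−ℓᵢ) = 32/64 + 16/64 + 1/64 + 32/64 + 16/64 + 32/64 = 129/64 = 2.015625.
Kraft's inequality requires Σ ≤ 1; here Σ = 2.015625 > 1, so no such prefix code exists.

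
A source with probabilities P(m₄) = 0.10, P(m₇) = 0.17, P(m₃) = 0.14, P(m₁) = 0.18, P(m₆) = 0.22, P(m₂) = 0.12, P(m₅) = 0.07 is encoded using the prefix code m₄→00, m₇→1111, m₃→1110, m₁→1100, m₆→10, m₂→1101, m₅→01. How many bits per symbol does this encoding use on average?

L̄ = Σ pᵢ·ℓᵢ = 0.10·2 + 0.17·4 + 0.14·4 + 0.18·4 + 0.22·2 + 0.12·4 + 0.07·2 = 3.22 bits/symbol.

3.22 bits/symbol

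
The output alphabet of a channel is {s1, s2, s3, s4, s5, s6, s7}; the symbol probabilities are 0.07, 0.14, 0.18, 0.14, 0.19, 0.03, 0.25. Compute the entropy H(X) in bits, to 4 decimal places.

2.6151 bits

H = −Σ pᵢ log₂ pᵢ.
−0.07·log₂(0.07) = 0.2686
−0.14·log₂(0.14) = 0.3971
−0.18·log₂(0.18) = 0.4453
−0.14·log₂(0.14) = 0.3971
−0.19·log₂(0.19) = 0.4552
−0.03·log₂(0.03) = 0.1518
−0.25·log₂(0.25) = 0.5000
Sum ≈ 2.6151 → 2.6151 bits.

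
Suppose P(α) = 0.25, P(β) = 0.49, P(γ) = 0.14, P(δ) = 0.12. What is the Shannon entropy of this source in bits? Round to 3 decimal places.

1.768 bits

H = −Σ pᵢ log₂ pᵢ.
−0.25·log₂(0.25) = 0.5000
−0.49·log₂(0.49) = 0.5043
−0.14·log₂(0.14) = 0.3971
−0.12·log₂(0.12) = 0.3671
Sum ≈ 1.7685 → 1.768 bits.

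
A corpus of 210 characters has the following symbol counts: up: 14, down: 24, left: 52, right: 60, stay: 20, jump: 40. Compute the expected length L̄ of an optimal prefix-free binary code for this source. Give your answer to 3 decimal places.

2.438 bits/symbol

Probabilities are the counts divided by 210.
Repeatedly combine the two least-probable nodes; the expected code length is the sum of the merged weights.
merge 1/15 + 2/21 → 17/105
merge 4/35 + 17/105 → 29/105
merge 4/21 + 26/105 → 46/105
merge 29/105 + 2/7 → 59/105
merge 46/105 + 59/105 → 1
L = 17/105 + 29/105 + 46/105 + 59/105 + 1 = 256/105 ≈ 2.438 bits/symbol.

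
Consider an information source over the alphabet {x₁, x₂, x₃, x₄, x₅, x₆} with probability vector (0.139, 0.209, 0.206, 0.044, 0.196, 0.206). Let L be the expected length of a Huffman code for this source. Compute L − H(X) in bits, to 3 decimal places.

0.096 bits

Entropy H = −Σ p log₂ p ≈ 2.4659 bits.
Huffman merges: 11/250+139/1000→183/1000; 183/1000+49/250→379/1000; 103/500+103/500→103/250; 209/1000+379/1000→147/250; 103/250+147/250→1. L = 1281/500 ≈ 2.5620.
L − H = 2.5620 − 2.4659 = 0.096 bits.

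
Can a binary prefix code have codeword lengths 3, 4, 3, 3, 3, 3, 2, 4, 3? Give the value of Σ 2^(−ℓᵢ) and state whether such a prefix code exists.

With common denominator 2^4 = 16: Σ 2^(−ℓᵢ) = 2/16 + 1/16 + 2/16 + 2/16 + 2/16 + 2/16 + 4/16 + 1/16 + 2/16 = 18/16 = 1.125.
Kraft's inequality requires Σ ≤ 1; here Σ = 1.125 > 1, so no such prefix code exists.

1.125; no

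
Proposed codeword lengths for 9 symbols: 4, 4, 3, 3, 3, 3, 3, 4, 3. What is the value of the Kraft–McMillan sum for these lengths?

With common denominator 2^4 = 16: Σ 2^(−ℓᵢ) = 1/16 + 1/16 + 2/16 + 2/16 + 2/16 + 2/16 + 2/16 + 1/16 + 2/16 = 15/16 = 0.9375.

0.9375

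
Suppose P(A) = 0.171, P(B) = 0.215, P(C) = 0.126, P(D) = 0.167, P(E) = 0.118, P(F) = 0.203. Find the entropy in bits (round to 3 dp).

H = −Σ pᵢ log₂ pᵢ.
−0.171·log₂(0.171) = 0.4357
−0.215·log₂(0.215) = 0.4768
−0.126·log₂(0.126) = 0.3766
−0.167·log₂(0.167) = 0.4312
−0.118·log₂(0.118) = 0.3638
−0.203·log₂(0.203) = 0.4670
Sum ≈ 2.5510 → 2.551 bits.

2.551 bits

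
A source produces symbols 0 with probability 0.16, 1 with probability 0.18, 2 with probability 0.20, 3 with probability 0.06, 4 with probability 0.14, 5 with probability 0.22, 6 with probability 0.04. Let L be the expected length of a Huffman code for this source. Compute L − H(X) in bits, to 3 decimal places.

Entropy H = −Σ p log₂ p ≈ 2.6397 bits.
Huffman merges: 1/25+3/50→1/10; 1/10+7/50→6/25; 4/25+9/50→17/50; 1/5+11/50→21/50; 6/25+17/50→29/50; 21/50+29/50→1. L = 67/25 ≈ 2.6800.
L − H = 2.6800 − 2.6397 = 0.040 bits.

0.040 bits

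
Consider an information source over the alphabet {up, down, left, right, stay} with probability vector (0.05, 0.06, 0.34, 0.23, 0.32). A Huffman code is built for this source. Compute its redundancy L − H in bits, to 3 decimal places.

0.107 bits

Entropy H = −Σ p log₂ p ≈ 2.0025 bits.
Huffman merges: 1/20+3/50→11/100; 11/100+23/100→17/50; 8/25+17/50→33/50; 17/50+33/50→1. L = 211/100 ≈ 2.1100.
L − H = 2.1100 − 2.0025 = 0.107 bits.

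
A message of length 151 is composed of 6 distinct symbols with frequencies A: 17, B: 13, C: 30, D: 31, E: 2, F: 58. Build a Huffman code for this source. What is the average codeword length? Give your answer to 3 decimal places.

2.311 bits/symbol

Probabilities are the counts divided by 151.
Repeatedly combine the two least-probable nodes; the expected code length is the sum of the merged weights.
merge 2/151 + 13/151 → 15/151
merge 15/151 + 17/151 → 32/151
merge 30/151 + 31/151 → 61/151
merge 32/151 + 58/151 → 90/151
merge 61/151 + 90/151 → 1
L = 15/151 + 32/151 + 61/151 + 90/151 + 1 = 349/151 ≈ 2.311 bits/symbol.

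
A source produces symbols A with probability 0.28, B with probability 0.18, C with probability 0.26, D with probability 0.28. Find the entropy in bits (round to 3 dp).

1.979 bits

H = −Σ pᵢ log₂ pᵢ.
−0.28·log₂(0.28) = 0.5142
−0.18·log₂(0.18) = 0.4453
−0.26·log₂(0.26) = 0.5053
−0.28·log₂(0.28) = 0.5142
Sum ≈ 1.9790 → 1.979 bits.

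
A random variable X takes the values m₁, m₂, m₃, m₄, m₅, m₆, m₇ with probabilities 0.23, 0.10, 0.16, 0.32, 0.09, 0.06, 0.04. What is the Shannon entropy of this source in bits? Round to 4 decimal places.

2.5109 bits

H = −Σ pᵢ log₂ pᵢ.
−0.23·log₂(0.23) = 0.4877
−0.10·log₂(0.10) = 0.3322
−0.16·log₂(0.16) = 0.4230
−0.32·log₂(0.32) = 0.5260
−0.09·log₂(0.09) = 0.3127
−0.06·log₂(0.06) = 0.2435
−0.04·log₂(0.04) = 0.1858
Sum ≈ 2.5109 → 2.5109 bits.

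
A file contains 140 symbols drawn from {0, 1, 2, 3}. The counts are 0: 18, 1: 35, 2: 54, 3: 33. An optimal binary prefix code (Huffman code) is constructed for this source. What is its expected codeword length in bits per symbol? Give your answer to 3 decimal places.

1.979 bits/symbol

Probabilities are the counts divided by 140.
Repeatedly combine the two least-probable nodes; the expected code length is the sum of the merged weights.
merge 9/70 + 33/140 → 51/140
merge 1/4 + 51/140 → 43/70
merge 27/70 + 43/70 → 1
L = 51/140 + 43/70 + 1 = 277/140 ≈ 1.979 bits/symbol.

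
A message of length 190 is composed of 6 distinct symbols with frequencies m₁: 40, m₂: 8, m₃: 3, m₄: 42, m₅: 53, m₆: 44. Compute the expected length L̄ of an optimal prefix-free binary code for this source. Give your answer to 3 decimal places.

Probabilities are the counts divided by 190.
Repeatedly combine the two least-probable nodes; the expected code length is the sum of the merged weights.
merge 3/190 + 4/95 → 11/190
merge 11/190 + 4/19 → 51/190
merge 21/95 + 22/95 → 43/95
merge 51/190 + 53/190 → 52/95
merge 43/95 + 52/95 → 1
L = 11/190 + 51/190 + 43/95 + 52/95 + 1 = 221/95 ≈ 2.326 bits/symbol.

2.326 bits/symbol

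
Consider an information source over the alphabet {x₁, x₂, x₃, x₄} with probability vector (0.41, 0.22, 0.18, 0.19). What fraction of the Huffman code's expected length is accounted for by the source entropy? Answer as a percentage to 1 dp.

97.4%

Entropy H = −Σ p log₂ p ≈ 1.9085 bits.
Huffman merges: 9/50+19/100→37/100; 11/50+37/100→59/100; 41/100+59/100→1. L = 49/25 ≈ 1.9600.
Efficiency = H/L = 1.9085/1.9600 = 97.4%.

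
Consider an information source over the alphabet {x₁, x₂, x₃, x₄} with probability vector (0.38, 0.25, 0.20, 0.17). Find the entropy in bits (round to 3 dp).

H = −Σ pᵢ log₂ pᵢ.
−0.38·log₂(0.38) = 0.5305
−0.25·log₂(0.25) = 0.5000
−0.20·log₂(0.20) = 0.4644
−0.17·log₂(0.17) = 0.4346
Sum ≈ 1.9294 → 1.929 bits.

1.929 bits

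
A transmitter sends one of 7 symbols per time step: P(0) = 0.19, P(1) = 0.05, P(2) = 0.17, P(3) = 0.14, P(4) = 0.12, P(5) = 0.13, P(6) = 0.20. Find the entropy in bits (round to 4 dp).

H = −Σ pᵢ log₂ pᵢ.
−0.19·log₂(0.19) = 0.4552
−0.05·log₂(0.05) = 0.2161
−0.17·log₂(0.17) = 0.4346
−0.14·log₂(0.14) = 0.3971
−0.12·log₂(0.12) = 0.3671
−0.13·log₂(0.13) = 0.3826
−0.20·log₂(0.20) = 0.4644
Sum ≈ 2.7171 → 2.7171 bits.

2.7171 bits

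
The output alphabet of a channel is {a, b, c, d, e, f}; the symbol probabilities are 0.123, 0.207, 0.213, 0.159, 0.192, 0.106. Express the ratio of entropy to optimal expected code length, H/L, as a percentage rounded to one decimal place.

Entropy H = −Σ p log₂ p ≈ 2.5396 bits.
Huffman merges: 53/500+123/1000→229/1000; 159/1000+24/125→351/1000; 207/1000+213/1000→21/50; 229/1000+351/1000→29/50; 21/50+29/50→1. L = 129/50 ≈ 2.5800.
Efficiency = H/L = 2.5396/2.5800 = 98.4%.

98.4%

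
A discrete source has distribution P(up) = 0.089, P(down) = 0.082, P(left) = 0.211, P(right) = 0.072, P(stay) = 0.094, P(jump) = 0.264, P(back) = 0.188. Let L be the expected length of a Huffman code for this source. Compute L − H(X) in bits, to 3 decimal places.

0.039 bits

Entropy H = −Σ p log₂ p ≈ 2.6346 bits.
Huffman merges: 9/125+41/500→77/500; 89/1000+47/500→183/1000; 77/500+183/1000→337/1000; 47/250+211/1000→399/1000; 33/125+337/1000→601/1000; 399/1000+601/1000→1. L = 1337/500 ≈ 2.6740.
L − H = 2.6740 − 2.6346 = 0.039 bits.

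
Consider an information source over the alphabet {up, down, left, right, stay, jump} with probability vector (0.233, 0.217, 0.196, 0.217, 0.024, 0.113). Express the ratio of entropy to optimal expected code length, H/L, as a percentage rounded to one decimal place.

Entropy H = −Σ p log₂ p ≈ 2.3917 bits.
Huffman merges: 3/125+113/1000→137/1000; 137/1000+49/250→333/1000; 217/1000+217/1000→217/500; 233/1000+333/1000→283/500; 217/500+283/500→1. L = 247/100 ≈ 2.4700.
Efficiency = H/L = 2.3917/2.4700 = 96.8%.

96.8%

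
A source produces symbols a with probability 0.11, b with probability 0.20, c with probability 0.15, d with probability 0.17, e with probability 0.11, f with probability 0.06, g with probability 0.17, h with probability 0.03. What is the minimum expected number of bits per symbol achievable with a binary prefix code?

Repeatedly combine the two least-probable nodes; the expected code length is the sum of the merged weights.
merge 3/100 + 3/50 → 9/100
merge 9/100 + 11/100 → 1/5
merge 11/100 + 3/20 → 13/50
merge 17/100 + 17/100 → 17/50
merge 1/5 + 1/5 → 2/5
merge 13/50 + 17/50 → 3/5
merge 2/5 + 3/5 → 1
L = 9/100 + 1/5 + 13/50 + 17/50 + 2/5 + 3/5 + 1 = 289/100 = 2.89 bits/symbol.

2.89 bits/symbol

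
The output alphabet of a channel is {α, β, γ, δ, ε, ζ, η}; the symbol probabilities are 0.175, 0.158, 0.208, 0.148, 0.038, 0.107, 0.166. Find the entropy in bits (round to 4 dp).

H = −Σ pᵢ log₂ pᵢ.
−0.175·log₂(0.175) = 0.4401
−0.158·log₂(0.158) = 0.4206
−0.208·log₂(0.208) = 0.4712
−0.148·log₂(0.148) = 0.4079
−0.038·log₂(0.038) = 0.1793
−0.107·log₂(0.107) = 0.3450
−0.166·log₂(0.166) = 0.4301
Sum ≈ 2.6941 → 2.6941 bits.

2.6941 bits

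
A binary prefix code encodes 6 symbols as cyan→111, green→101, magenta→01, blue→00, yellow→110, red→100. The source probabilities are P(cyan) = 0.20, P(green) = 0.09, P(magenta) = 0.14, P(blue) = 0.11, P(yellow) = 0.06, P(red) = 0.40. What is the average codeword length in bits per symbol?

2.75 bits/symbol

L̄ = Σ pᵢ·ℓᵢ = 0.20·3 + 0.09·3 + 0.14·2 + 0.11·2 + 0.06·3 + 0.40·3 = 2.75 bits/symbol.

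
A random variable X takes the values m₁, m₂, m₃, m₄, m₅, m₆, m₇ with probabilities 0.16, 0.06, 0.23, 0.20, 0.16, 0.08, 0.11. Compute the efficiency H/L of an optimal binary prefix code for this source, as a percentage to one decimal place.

Entropy H = −Σ p log₂ p ≈ 2.6834 bits.
Huffman merges: 3/50+2/25→7/50; 11/100+7/50→1/4; 4/25+4/25→8/25; 1/5+23/100→43/100; 1/4+8/25→57/100; 43/100+57/100→1. L = 271/100 ≈ 2.7100.
Efficiency = H/L = 2.6834/2.7100 = 99.0%.

99.0%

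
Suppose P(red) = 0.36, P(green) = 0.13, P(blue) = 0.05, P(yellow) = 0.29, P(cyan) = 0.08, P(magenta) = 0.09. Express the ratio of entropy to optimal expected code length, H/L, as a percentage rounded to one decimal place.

96.2%

Entropy H = −Σ p log₂ p ≈ 2.2514 bits.
Huffman merges: 1/20+2/25→13/100; 9/100+13/100→11/50; 13/100+11/50→7/20; 29/100+7/20→16/25; 9/25+16/25→1. L = 117/50 ≈ 2.3400.
Efficiency = H/L = 2.2514/2.3400 = 96.2%.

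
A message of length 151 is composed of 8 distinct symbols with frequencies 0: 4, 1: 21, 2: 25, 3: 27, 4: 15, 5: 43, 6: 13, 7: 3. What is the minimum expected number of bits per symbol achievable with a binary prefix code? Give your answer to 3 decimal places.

2.715 bits/symbol

Probabilities are the counts divided by 151.
Repeatedly combine the two least-probable nodes; the expected code length is the sum of the merged weights.
merge 3/151 + 4/151 → 7/151
merge 7/151 + 13/151 → 20/151
merge 15/151 + 20/151 → 35/151
merge 21/151 + 25/151 → 46/151
merge 27/151 + 35/151 → 62/151
merge 43/151 + 46/151 → 89/151
merge 62/151 + 89/151 → 1
L = 7/151 + 20/151 + 35/151 + 46/151 + 62/151 + 89/151 + 1 = 410/151 ≈ 2.715 bits/symbol.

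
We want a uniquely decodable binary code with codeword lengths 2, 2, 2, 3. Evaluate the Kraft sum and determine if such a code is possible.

With common denominator 2^3 = 8: Σ 2^(−ℓᵢ) = 2/8 + 2/8 + 2/8 + 1/8 = 7/8 = 0.875.
Kraft's inequality requires Σ ≤ 1; here Σ = 0.875 ≤ 1, so such a prefix code exists.

0.875; yes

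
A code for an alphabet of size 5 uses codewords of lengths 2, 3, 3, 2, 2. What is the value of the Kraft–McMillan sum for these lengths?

1

With common denominator 2^3 = 8: Σ 2^(−ℓᵢ) = 2/8 + 1/8 + 1/8 + 2/8 + 2/8 = 8/8 = 1.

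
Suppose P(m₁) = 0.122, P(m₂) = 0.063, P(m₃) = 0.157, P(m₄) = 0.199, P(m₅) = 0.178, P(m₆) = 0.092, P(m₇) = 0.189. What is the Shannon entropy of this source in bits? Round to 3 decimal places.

2.719 bits

H = −Σ pᵢ log₂ pᵢ.
−0.122·log₂(0.122) = 0.3703
−0.063·log₂(0.063) = 0.2513
−0.157·log₂(0.157) = 0.4194
−0.199·log₂(0.199) = 0.4635
−0.178·log₂(0.178) = 0.4432
−0.092·log₂(0.092) = 0.3167
−0.189·log₂(0.189) = 0.4543
Sum ≈ 2.7186 → 2.719 bits.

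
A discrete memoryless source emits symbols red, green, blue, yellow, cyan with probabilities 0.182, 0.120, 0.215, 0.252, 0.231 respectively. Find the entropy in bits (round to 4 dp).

H = −Σ pᵢ log₂ pᵢ.
−0.182·log₂(0.182) = 0.4474
−0.120·log₂(0.120) = 0.3671
−0.215·log₂(0.215) = 0.4768
−0.252·log₂(0.252) = 0.5011
−0.231·log₂(0.231) = 0.4883
Sum ≈ 2.2806 → 2.2806 bits.

2.2806 bits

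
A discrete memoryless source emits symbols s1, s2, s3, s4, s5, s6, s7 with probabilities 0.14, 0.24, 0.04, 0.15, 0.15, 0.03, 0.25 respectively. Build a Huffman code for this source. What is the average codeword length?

Repeatedly combine the two least-probable nodes; the expected code length is the sum of the merged weights.
merge 3/100 + 1/25 → 7/100
merge 7/100 + 7/50 → 21/100
merge 3/20 + 3/20 → 3/10
merge 21/100 + 6/25 → 9/20
merge 1/4 + 3/10 → 11/20
merge 9/20 + 11/20 → 1
L = 7/100 + 21/100 + 3/10 + 9/20 + 11/20 + 1 = 129/50 = 2.58 bits/symbol.

2.58 bits/symbol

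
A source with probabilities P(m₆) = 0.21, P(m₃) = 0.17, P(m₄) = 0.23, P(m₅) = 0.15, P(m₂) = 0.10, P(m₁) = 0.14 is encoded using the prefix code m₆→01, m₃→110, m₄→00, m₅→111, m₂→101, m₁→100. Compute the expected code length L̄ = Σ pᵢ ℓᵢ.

L̄ = Σ pᵢ·ℓᵢ = 0.21·2 + 0.17·3 + 0.23·2 + 0.15·3 + 0.10·3 + 0.14·3 = 2.56 bits/symbol.

2.56 bits/symbol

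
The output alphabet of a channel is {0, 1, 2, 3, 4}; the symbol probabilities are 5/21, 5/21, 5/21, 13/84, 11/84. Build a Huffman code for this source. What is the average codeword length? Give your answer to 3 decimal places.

Repeatedly combine the two least-probable nodes; the expected code length is the sum of the merged weights.
merge 11/84 + 13/84 → 2/7
merge 5/21 + 5/21 → 10/21
merge 5/21 + 2/7 → 11/21
merge 10/21 + 11/21 → 1
L = 2/7 + 10/21 + 11/21 + 1 = 16/7 ≈ 2.286 bits/symbol.

2.286 bits/symbol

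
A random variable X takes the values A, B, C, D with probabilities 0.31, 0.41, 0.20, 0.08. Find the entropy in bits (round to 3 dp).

1.807 bits

H = −Σ pᵢ log₂ pᵢ.
−0.31·log₂(0.31) = 0.5238
−0.41·log₂(0.41) = 0.5274
−0.20·log₂(0.20) = 0.4644
−0.08·log₂(0.08) = 0.2915
Sum ≈ 1.8071 → 1.807 bits.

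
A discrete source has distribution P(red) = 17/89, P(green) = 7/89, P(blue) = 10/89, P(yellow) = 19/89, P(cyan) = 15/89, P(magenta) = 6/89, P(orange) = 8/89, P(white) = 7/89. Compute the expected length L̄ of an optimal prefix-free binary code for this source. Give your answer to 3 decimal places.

Repeatedly combine the two least-probable nodes; the expected code length is the sum of the merged weights.
merge 6/89 + 7/89 → 13/89
merge 7/89 + 8/89 → 15/89
merge 10/89 + 13/89 → 23/89
merge 15/89 + 15/89 → 30/89
merge 17/89 + 19/89 → 36/89
merge 23/89 + 30/89 → 53/89
merge 36/89 + 53/89 → 1
L = 13/89 + 15/89 + 23/89 + 30/89 + 36/89 + 53/89 + 1 = 259/89 ≈ 2.910 bits/symbol.

2.910 bits/symbol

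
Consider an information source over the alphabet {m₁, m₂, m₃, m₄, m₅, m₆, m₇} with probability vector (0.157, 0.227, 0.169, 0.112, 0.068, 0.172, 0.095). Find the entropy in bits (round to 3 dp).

2.715 bits

H = −Σ pᵢ log₂ pᵢ.
−0.157·log₂(0.157) = 0.4194
−0.227·log₂(0.227) = 0.4856
−0.169·log₂(0.169) = 0.4335
−0.112·log₂(0.112) = 0.3537
−0.068·log₂(0.068) = 0.2637
−0.172·log₂(0.172) = 0.4368
−0.095·log₂(0.095) = 0.3226
Sum ≈ 2.7153 → 2.715 bits.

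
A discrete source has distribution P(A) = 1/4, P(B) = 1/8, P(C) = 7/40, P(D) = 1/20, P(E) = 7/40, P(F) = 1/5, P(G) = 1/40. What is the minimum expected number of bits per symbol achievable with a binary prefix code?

2.625 bits/symbol

Repeatedly combine the two least-probable nodes; the expected code length is the sum of the merged weights.
merge 1/40 + 1/20 → 3/40
merge 3/40 + 1/8 → 1/5
merge 7/40 + 7/40 → 7/20
merge 1/5 + 1/5 → 2/5
merge 1/4 + 7/20 → 3/5
merge 2/5 + 3/5 → 1
L = 3/40 + 1/5 + 7/20 + 2/5 + 3/5 + 1 = 21/8 = 2.625 bits/symbol.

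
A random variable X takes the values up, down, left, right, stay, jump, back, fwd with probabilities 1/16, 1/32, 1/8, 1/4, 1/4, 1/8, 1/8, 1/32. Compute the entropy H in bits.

Each probability is a power of 1/2, so log₂(1/p) is an integer.
H = Σ p·log₂(1/p) = 1/16·4 + 1/32·5 + 1/8·3 + 1/4·2 + 1/4·2 + 1/8·3 + 1/8·3 + 1/32·5 = 2.6875 bits.

2.6875 bits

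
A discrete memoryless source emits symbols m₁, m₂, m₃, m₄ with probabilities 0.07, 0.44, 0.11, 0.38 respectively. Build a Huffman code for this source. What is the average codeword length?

1.74 bits/symbol

Repeatedly combine the two least-probable nodes; the expected code length is the sum of the merged weights.
merge 7/100 + 11/100 → 9/50
merge 9/50 + 19/50 → 14/25
merge 11/25 + 14/25 → 1
L = 9/50 + 14/25 + 1 = 87/50 = 1.74 bits/symbol.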